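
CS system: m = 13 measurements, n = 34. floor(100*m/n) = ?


100*m/n = 100*13/34 ≈ 38.2353.
floor = 38.

38


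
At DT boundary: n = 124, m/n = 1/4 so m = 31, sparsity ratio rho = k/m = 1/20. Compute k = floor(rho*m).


m = 1/4*124 = 31.
rho = 1/20.
rho*m = 1/20*31 = 1.55.
k = floor(1.55) = 1.

1


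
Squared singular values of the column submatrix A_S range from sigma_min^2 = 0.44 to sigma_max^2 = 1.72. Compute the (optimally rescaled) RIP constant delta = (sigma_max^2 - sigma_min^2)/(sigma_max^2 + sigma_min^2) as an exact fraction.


lambda_max - lambda_min = 1.72 - 0.44 = 1.28.
lambda_max + lambda_min = 1.72 + 0.44 = 2.16.
delta = 1.28/2.16 = 128/216 = 16/27.

16/27


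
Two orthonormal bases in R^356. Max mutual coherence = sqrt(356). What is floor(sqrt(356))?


18^2 = 324 <= 356 < 361 = 19^2, so 18 <= sqrt(356) < 19.
floor(sqrt(356)) = 18.

18


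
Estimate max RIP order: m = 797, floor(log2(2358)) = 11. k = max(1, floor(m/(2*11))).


floor(log2(2358)) = 11.
2*11 = 22.
m/(2*floor(log2(n))) = 797/22 ≈ 36.2273.
floor = 36.
k = max(1, 36) = 36.

36


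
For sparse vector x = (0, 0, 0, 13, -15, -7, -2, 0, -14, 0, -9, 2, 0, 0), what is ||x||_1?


Non-zero entries: [(3, 13), (4, -15), (5, -7), (6, -2), (8, -14), (10, -9), (11, 2)]
Absolute values: [13, 15, 7, 2, 14, 9, 2]
||x||_1 = sum = 62.

62


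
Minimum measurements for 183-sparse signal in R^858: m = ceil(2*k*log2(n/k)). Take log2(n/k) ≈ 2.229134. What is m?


log2(n/k) = log2(858/183) ≈ 2.229134.
2*k*log2(n/k) ≈ 2*183*2.229134 = 815.863044.
m = ceil(815.863044) = 816.

816


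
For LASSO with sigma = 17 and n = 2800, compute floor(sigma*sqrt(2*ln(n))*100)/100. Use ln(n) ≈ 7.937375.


ln(2800) ≈ 7.937375.
2*ln(n) ≈ 15.87475.
sqrt(2*ln(n)) ≈ sqrt(15.87475) ≈ 3.984313.
lambda ≈ 17*3.984313 = 67.733321.
floor(lambda*100)/100 = 67.73.

67.73


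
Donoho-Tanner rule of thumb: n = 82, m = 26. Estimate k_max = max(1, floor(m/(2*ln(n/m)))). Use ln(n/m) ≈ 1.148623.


n/m = 82/26 = 41/13.
ln(n/m) ≈ 1.148623.
2*ln(n/m) ≈ 2.297246.
m/(2*ln(n/m)) ≈ 26/2.297246 ≈ 11.3179.
floor = 11.
k_max = max(1, 11) = 11.

11


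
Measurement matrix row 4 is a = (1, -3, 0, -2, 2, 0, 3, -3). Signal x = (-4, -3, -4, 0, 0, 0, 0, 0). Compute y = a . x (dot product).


Non-zero terms: ['1*-4', '-3*-3', '0*-4']
Products: [-4, 9, 0]
y = sum = 5.

5


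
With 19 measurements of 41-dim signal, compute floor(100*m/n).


100*m/n = 100*19/41 ≈ 46.3415.
floor = 46.

46


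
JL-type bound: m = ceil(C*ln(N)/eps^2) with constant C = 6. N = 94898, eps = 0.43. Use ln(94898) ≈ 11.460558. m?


ln(94898) ≈ 11.460558.
eps^2 = 0.43^2 = 0.1849.
C*ln(N)/eps^2 ≈ 6*11.460558/0.1849 ≈ 371.8948.
m = ceil(371.8948) = 372.

372


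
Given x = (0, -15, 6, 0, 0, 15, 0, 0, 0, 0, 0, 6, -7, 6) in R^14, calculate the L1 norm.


Non-zero entries: [(1, -15), (2, 6), (5, 15), (11, 6), (12, -7), (13, 6)]
Absolute values: [15, 6, 15, 6, 7, 6]
||x||_1 = sum = 55.

55


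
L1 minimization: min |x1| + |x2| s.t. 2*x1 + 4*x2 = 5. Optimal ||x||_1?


Axis intercepts:
  x1 = 5/2, x2 = 0: L1 = 5/2
  x1 = 0, x2 = 5/4: L1 = 5/4
x* = (0, 5/4)
||x*||_1 = 5/4.

5/4


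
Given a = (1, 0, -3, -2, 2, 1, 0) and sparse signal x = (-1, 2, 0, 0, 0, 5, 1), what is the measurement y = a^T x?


Non-zero terms: ['1*-1', '0*2', '1*5', '0*1']
Products: [-1, 0, 5, 0]
y = sum = 4.

4


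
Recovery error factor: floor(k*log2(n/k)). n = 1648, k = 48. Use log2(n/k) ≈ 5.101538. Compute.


log2(n/k) = log2(1648/48) ≈ 5.101538.
k*log2(n/k) ≈ 48*5.101538 = 244.873824.
floor(244.873824) = 244.

244


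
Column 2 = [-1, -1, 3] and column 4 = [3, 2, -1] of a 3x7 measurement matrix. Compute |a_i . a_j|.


Inner product: -1*3 + -1*2 + 3*-1
Products: [-3, -2, -3]
Sum = -8.
|dot| = 8.

8


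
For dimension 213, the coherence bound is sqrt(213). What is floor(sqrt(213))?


14^2 = 196 <= 213 < 225 = 15^2, so 14 <= sqrt(213) < 15.
floor(sqrt(213)) = 14.

14


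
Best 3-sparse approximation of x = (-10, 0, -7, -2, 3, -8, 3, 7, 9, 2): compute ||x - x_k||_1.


Sorted |x_i| descending: [10, 9, 8, 7, 7, 3, 3, 2, 2, 0]
Keep top 3: [10, 9, 8]
Tail entries: [7, 7, 3, 3, 2, 2, 0]
L1 error = sum of tail = 24.

24


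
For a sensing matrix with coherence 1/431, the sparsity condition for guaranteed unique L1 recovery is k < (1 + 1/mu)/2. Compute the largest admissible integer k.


1/mu = 431.
1 + 1/mu = 432.
(1 + 1/mu)/2 = 216 is an integer and the inequality is strict, so k_max = 216 - 1 = 215.

215


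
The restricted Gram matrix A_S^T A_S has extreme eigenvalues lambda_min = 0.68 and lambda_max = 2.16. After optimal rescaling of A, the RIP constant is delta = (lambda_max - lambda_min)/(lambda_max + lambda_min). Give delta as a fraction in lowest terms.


lambda_max - lambda_min = 2.16 - 0.68 = 1.48.
lambda_max + lambda_min = 2.16 + 0.68 = 2.84.
delta = 1.48/2.84 = 148/284 = 37/71.

37/71


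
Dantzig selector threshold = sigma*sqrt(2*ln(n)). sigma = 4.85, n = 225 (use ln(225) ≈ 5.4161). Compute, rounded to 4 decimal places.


ln(225) ≈ 5.4161.
2*ln(n) ≈ 10.8322.
sqrt(2*ln(n)) ≈ sqrt(10.8322) ≈ 3.291231.
threshold ≈ 4.85*3.291231 = 15.96247035 ≈ 15.9625.

15.9625


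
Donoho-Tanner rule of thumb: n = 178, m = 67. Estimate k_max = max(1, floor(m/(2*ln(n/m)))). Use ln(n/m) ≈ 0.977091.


n/m = 178/67.
ln(n/m) ≈ 0.977091.
2*ln(n/m) ≈ 1.954182.
m/(2*ln(n/m)) ≈ 67/1.954182 ≈ 34.2854.
floor = 34.
k_max = max(1, 34) = 34.

34


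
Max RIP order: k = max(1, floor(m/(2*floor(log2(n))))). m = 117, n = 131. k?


floor(log2(131)) = 7.
2*7 = 14.
m/(2*floor(log2(n))) = 117/14 ≈ 8.3571.
floor = 8.
k = max(1, 8) = 8.

8


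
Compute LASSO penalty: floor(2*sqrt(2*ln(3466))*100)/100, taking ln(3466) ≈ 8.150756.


ln(3466) ≈ 8.150756.
2*ln(n) ≈ 16.301512.
sqrt(2*ln(n)) ≈ sqrt(16.301512) ≈ 4.037513.
lambda ≈ 2*4.037513 = 8.075026.
floor(lambda*100)/100 = 8.07.

8.07


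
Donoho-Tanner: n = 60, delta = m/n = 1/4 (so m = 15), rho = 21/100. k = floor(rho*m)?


m = 1/4*60 = 15.
rho = 21/100.
rho*m = 21/100*15 = 3.15.
k = floor(3.15) = 3.

3


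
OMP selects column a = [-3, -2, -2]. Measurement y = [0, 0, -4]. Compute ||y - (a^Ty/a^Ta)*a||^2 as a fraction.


a^T a = 17.
a^T y = 8.
coeff = 8/17 = 8/17.
||r||^2 = 208/17.

208/17


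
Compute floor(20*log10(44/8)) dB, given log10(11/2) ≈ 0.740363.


||x||/||e|| = 44/8 = 11/2.
log10(11/2) ≈ 0.740363.
20*log10(||x||/||e||) ≈ 20*0.740363 = 14.80726.
floor(14.80726) = 14.

14


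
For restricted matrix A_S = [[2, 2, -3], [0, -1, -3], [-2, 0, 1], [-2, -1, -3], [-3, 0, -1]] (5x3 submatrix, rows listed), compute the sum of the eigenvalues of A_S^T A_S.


Sum of eigenvalues of A_S^T A_S = trace(A_S^T A_S) = sum of squared column norms of A_S.
A_S^T A_S diagonal: [21, 6, 29].
trace = 21 + 6 + 29 = 56.

56


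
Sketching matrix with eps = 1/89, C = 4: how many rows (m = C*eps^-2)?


1/eps = 89.
(1/eps)^2 = 7921.
m = 4*7921 = 31684.

31684


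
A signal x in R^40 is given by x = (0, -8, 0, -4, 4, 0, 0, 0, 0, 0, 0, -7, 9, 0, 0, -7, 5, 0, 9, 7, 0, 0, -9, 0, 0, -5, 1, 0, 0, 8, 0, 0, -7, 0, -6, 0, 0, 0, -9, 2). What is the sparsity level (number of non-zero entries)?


Non-zero positions: [1, 3, 4, 11, 12, 15, 16, 18, 19, 22, 25, 26, 29, 32, 34, 38, 39].
Sparsity = 17.

17


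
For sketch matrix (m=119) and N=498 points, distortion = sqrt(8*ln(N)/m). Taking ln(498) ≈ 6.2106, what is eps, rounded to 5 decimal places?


ln(498) ≈ 6.2106.
8*ln(N)/m ≈ 8*6.2106/119 ≈ 0.41751933.
eps = sqrt(0.41751933) ≈ 0.6461574 ≈ 0.64616.

0.64616


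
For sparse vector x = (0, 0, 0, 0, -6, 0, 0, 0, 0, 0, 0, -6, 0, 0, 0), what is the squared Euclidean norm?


Non-zero entries: [(4, -6), (11, -6)]
Squares: [36, 36]
||x||_2^2 = sum = 72.

72


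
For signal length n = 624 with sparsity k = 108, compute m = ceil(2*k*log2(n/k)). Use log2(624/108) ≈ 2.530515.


log2(n/k) = log2(624/108) ≈ 2.530515.
2*k*log2(n/k) ≈ 2*108*2.530515 = 546.59124.
m = ceil(546.59124) = 547.

547


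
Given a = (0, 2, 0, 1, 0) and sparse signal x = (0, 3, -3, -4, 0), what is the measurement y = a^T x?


Non-zero terms: ['2*3', '0*-3', '1*-4']
Products: [6, 0, -4]
y = sum = 2.

2


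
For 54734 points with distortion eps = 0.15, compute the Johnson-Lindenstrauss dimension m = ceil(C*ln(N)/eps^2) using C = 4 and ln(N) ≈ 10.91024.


ln(54734) ≈ 10.91024.
eps^2 = 0.15^2 = 0.0225.
C*ln(N)/eps^2 ≈ 4*10.91024/0.0225 ≈ 1939.5982.
m = ceil(1939.5982) = 1940.

1940


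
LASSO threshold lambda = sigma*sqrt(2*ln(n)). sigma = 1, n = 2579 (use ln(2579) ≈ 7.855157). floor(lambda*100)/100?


ln(2579) ≈ 7.855157.
2*ln(n) ≈ 15.710314.
sqrt(2*ln(n)) ≈ sqrt(15.710314) ≈ 3.963624.
lambda ≈ 1*3.963624 = 3.963624.
floor(lambda*100)/100 = 3.96.

3.96


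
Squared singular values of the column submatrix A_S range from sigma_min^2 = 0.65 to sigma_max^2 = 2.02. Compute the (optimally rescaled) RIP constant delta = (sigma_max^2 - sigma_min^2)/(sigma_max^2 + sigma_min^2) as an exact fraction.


lambda_max - lambda_min = 2.02 - 0.65 = 1.37.
lambda_max + lambda_min = 2.02 + 0.65 = 2.67.
delta = 1.37/2.67 = 137/267.

137/267


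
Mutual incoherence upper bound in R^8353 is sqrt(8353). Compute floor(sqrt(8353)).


91^2 = 8281 <= 8353 < 8464 = 92^2, so 91 <= sqrt(8353) < 92.
floor(sqrt(8353)) = 91.

91


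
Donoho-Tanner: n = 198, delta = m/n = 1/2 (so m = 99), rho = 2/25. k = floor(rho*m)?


m = 1/2*198 = 99.
rho = 2/25.
rho*m = 2/25*99 = 7.92.
k = floor(7.92) = 7.

7


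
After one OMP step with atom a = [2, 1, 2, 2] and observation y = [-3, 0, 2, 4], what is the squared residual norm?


a^T a = 13.
a^T y = 6.
coeff = 6/13 = 6/13.
||r||^2 = 341/13.

341/13


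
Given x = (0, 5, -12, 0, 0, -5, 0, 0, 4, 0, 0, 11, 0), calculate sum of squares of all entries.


Non-zero entries: [(1, 5), (2, -12), (5, -5), (8, 4), (11, 11)]
Squares: [25, 144, 25, 16, 121]
||x||_2^2 = sum = 331.

331


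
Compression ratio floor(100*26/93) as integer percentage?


100*m/n = 100*26/93 ≈ 27.957.
floor = 27.

27


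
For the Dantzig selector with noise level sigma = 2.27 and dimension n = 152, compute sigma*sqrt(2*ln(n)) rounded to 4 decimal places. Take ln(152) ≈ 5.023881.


ln(152) ≈ 5.023881.
2*ln(n) ≈ 10.047762.
sqrt(2*ln(n)) ≈ sqrt(10.047762) ≈ 3.16982.
threshold ≈ 2.27*3.16982 = 7.1954914 ≈ 7.1955.

7.1955


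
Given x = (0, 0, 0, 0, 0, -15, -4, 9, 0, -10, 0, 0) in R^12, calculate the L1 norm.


Non-zero entries: [(5, -15), (6, -4), (7, 9), (9, -10)]
Absolute values: [15, 4, 9, 10]
||x||_1 = sum = 38.

38


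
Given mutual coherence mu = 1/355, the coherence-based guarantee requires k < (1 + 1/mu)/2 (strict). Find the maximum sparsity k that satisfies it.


1/mu = 355.
1 + 1/mu = 356.
(1 + 1/mu)/2 = 178 is an integer and the inequality is strict, so k_max = 178 - 1 = 177.

177


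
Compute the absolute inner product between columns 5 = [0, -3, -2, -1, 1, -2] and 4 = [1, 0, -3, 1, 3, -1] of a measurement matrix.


Inner product: 0*1 + -3*0 + -2*-3 + -1*1 + 1*3 + -2*-1
Products: [0, 0, 6, -1, 3, 2]
Sum = 10.
|dot| = 10.

10


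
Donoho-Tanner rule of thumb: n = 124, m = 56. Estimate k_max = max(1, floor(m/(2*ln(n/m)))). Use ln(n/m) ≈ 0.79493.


n/m = 124/56 = 31/14.
ln(n/m) ≈ 0.79493.
2*ln(n/m) ≈ 1.58986.
m/(2*ln(n/m)) ≈ 56/1.58986 ≈ 35.2232.
floor = 35.
k_max = max(1, 35) = 35.

35


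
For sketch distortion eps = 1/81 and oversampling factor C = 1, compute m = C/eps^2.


1/eps = 81.
(1/eps)^2 = 6561.
m = 1*6561 = 6561.

6561


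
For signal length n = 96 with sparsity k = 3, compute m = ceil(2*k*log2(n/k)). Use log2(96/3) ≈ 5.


log2(n/k) = log2(96/3) ≈ 5.
2*k*log2(n/k) ≈ 2*3*5 = 30.
m = ceil(30) = 30.

30


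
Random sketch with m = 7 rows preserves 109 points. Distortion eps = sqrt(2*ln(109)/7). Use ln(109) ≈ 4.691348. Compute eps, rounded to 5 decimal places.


ln(109) ≈ 4.691348.
2*ln(N)/m ≈ 2*4.691348/7 ≈ 1.34038514.
eps = sqrt(1.34038514) ≈ 1.15775 ≈ 1.15775.

1.15775


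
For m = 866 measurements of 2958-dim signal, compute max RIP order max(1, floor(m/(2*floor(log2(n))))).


floor(log2(2958)) = 11.
2*11 = 22.
m/(2*floor(log2(n))) = 866/22 ≈ 39.3636.
floor = 39.
k = max(1, 39) = 39.

39


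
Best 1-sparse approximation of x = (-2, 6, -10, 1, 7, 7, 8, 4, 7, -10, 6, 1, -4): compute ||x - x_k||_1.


Sorted |x_i| descending: [10, 10, 8, 7, 7, 7, 6, 6, 4, 4, 2, 1, 1]
Keep top 1: [10]
Tail entries: [10, 8, 7, 7, 7, 6, 6, 4, 4, 2, 1, 1]
L1 error = sum of tail = 63.

63


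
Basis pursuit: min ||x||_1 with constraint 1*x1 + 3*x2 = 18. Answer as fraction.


Axis intercepts:
  x1 = 18, x2 = 0: L1 = 18
  x1 = 0, x2 = 6: L1 = 6
x* = (0, 6)
||x*||_1 = 6.

6


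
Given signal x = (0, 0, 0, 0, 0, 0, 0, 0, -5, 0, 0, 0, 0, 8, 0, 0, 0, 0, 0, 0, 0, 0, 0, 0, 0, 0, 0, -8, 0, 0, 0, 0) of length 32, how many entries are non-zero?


Non-zero positions: [8, 13, 27].
Sparsity = 3.

3


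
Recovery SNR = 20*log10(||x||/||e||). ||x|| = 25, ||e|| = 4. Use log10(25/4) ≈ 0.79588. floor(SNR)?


||x||/||e|| = 25/4.
log10(25/4) ≈ 0.79588.
20*log10(||x||/||e||) ≈ 20*0.79588 = 15.9176.
floor(15.9176) = 15.

15


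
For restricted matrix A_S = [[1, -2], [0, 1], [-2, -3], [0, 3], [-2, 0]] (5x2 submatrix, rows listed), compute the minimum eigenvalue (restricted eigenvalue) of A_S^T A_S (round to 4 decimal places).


A_S^T A_S = [[9, 4], [4, 23]].
trace = 32.
det = 191.
disc = trace^2 - 4*det = 1024 - 4*191 = 260.
sqrt(260) ≈ 16.124515.
lam_min = (32 - sqrt(260))/2 ≈ (32 - 16.124515)/2 = 7.9377425 ≈ 7.9377.

7.9377


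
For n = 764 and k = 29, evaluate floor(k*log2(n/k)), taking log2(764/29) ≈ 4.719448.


log2(n/k) = log2(764/29) ≈ 4.719448.
k*log2(n/k) ≈ 29*4.719448 = 136.863992.
floor(136.863992) = 136.

136


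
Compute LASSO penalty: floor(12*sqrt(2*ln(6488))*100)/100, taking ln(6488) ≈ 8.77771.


ln(6488) ≈ 8.77771.
2*ln(n) ≈ 17.55542.
sqrt(2*ln(n)) ≈ sqrt(17.55542) ≈ 4.189919.
lambda ≈ 12*4.189919 = 50.279028.
floor(lambda*100)/100 = 50.27.

50.27


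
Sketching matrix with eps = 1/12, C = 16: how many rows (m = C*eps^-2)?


1/eps = 12.
(1/eps)^2 = 144.
m = 16*144 = 2304.

2304


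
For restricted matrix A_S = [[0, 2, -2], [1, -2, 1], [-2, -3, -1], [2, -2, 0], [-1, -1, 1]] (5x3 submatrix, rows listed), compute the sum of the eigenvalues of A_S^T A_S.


Sum of eigenvalues of A_S^T A_S = trace(A_S^T A_S) = sum of squared column norms of A_S.
A_S^T A_S diagonal: [10, 22, 7].
trace = 10 + 22 + 7 = 39.

39


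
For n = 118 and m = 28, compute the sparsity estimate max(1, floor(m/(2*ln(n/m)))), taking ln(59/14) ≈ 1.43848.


n/m = 118/28 = 59/14.
ln(n/m) ≈ 1.43848.
2*ln(n/m) ≈ 2.87696.
m/(2*ln(n/m)) ≈ 28/2.87696 ≈ 9.7325.
floor = 9.
k_max = max(1, 9) = 9.

9


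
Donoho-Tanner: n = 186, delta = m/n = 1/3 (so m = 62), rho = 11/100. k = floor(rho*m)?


m = 1/3*186 = 62.
rho = 11/100.
rho*m = 11/100*62 = 6.82.
k = floor(6.82) = 6.

6


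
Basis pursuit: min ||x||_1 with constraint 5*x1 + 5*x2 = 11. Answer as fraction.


Axis intercepts:
  x1 = 11/5, x2 = 0: L1 = 11/5
  x1 = 0, x2 = 11/5: L1 = 11/5
x* = (11/5, 0)
||x*||_1 = 11/5.

11/5


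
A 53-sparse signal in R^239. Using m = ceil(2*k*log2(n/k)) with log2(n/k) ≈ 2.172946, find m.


log2(n/k) = log2(239/53) ≈ 2.172946.
2*k*log2(n/k) ≈ 2*53*2.172946 = 230.332276.
m = ceil(230.332276) = 231.

231


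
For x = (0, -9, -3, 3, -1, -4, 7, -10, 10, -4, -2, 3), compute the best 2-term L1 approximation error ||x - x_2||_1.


Sorted |x_i| descending: [10, 10, 9, 7, 4, 4, 3, 3, 3, 2, 1, 0]
Keep top 2: [10, 10]
Tail entries: [9, 7, 4, 4, 3, 3, 3, 2, 1, 0]
L1 error = sum of tail = 36.

36


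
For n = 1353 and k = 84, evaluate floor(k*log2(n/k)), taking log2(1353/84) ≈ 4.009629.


log2(n/k) = log2(1353/84) ≈ 4.009629.
k*log2(n/k) ≈ 84*4.009629 = 336.808836.
floor(336.808836) = 336.

336


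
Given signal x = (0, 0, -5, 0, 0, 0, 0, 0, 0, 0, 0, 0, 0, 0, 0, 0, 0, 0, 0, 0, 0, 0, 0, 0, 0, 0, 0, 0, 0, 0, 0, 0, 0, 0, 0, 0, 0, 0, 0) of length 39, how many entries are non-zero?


Non-zero positions: [2].
Sparsity = 1.

1


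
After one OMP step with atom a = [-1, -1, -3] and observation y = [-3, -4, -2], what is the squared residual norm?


a^T a = 11.
a^T y = 13.
coeff = 13/11 = 13/11.
||r||^2 = 150/11.

150/11


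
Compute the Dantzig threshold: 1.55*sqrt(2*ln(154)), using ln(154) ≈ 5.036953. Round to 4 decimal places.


ln(154) ≈ 5.036953.
2*ln(n) ≈ 10.073906.
sqrt(2*ln(n)) ≈ sqrt(10.073906) ≈ 3.173942.
threshold ≈ 1.55*3.173942 = 4.9196101 ≈ 4.9196.

4.9196


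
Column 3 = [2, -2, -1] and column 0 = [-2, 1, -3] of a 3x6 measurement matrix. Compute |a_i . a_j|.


Inner product: 2*-2 + -2*1 + -1*-3
Products: [-4, -2, 3]
Sum = -3.
|dot| = 3.

3


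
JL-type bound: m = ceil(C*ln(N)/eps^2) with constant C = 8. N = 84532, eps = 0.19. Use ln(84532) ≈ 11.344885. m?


ln(84532) ≈ 11.344885.
eps^2 = 0.19^2 = 0.0361.
C*ln(N)/eps^2 ≈ 8*11.344885/0.0361 ≈ 2514.1019.
m = ceil(2514.1019) = 2515.

2515


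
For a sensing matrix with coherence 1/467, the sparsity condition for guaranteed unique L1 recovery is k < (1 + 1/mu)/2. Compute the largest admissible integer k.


1/mu = 467.
1 + 1/mu = 468.
(1 + 1/mu)/2 = 234 is an integer and the inequality is strict, so k_max = 234 - 1 = 233.

233


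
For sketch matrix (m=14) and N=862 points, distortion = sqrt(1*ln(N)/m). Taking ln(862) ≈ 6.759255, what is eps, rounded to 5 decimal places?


ln(862) ≈ 6.759255.
1*ln(N)/m ≈ 1*6.759255/14 ≈ 0.48280393.
eps = sqrt(0.48280393) ≈ 0.6948409 ≈ 0.69484.

0.69484


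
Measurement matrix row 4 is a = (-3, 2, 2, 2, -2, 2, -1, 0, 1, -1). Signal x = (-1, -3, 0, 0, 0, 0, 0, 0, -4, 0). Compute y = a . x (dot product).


Non-zero terms: ['-3*-1', '2*-3', '1*-4']
Products: [3, -6, -4]
y = sum = -7.

-7


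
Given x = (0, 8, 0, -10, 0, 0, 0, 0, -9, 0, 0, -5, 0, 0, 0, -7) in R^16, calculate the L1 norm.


Non-zero entries: [(1, 8), (3, -10), (8, -9), (11, -5), (15, -7)]
Absolute values: [8, 10, 9, 5, 7]
||x||_1 = sum = 39.

39


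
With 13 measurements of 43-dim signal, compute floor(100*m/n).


100*m/n = 100*13/43 ≈ 30.2326.
floor = 30.

30


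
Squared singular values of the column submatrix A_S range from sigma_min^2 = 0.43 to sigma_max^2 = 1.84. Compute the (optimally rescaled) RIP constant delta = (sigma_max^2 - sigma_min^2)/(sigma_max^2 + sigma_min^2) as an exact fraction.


lambda_max - lambda_min = 1.84 - 0.43 = 1.41.
lambda_max + lambda_min = 1.84 + 0.43 = 2.27.
delta = 1.41/2.27 = 141/227.

141/227


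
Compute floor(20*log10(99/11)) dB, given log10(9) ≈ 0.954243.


||x||/||e|| = 99/11 = 9.
log10(9) ≈ 0.954243.
20*log10(||x||/||e||) ≈ 20*0.954243 = 19.08486.
floor(19.08486) = 19.

19


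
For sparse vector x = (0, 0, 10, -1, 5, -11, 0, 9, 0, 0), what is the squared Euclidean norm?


Non-zero entries: [(2, 10), (3, -1), (4, 5), (5, -11), (7, 9)]
Squares: [100, 1, 25, 121, 81]
||x||_2^2 = sum = 328.

328


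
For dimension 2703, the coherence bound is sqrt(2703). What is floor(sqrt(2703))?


51^2 = 2601 <= 2703 < 2704 = 52^2, so 51 <= sqrt(2703) < 52.
floor(sqrt(2703)) = 51.

51


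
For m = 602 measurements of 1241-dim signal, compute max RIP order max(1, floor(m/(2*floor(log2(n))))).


floor(log2(1241)) = 10.
2*10 = 20.
m/(2*floor(log2(n))) = 602/20 ≈ 30.1.
floor = 30.
k = max(1, 30) = 30.

30


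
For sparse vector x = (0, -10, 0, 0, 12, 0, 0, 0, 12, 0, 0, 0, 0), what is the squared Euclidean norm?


Non-zero entries: [(1, -10), (4, 12), (8, 12)]
Squares: [100, 144, 144]
||x||_2^2 = sum = 388.

388


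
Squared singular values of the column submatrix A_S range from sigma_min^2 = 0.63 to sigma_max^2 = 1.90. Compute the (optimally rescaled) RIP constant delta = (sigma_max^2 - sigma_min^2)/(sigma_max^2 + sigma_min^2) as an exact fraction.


lambda_max - lambda_min = 1.90 - 0.63 = 1.27.
lambda_max + lambda_min = 1.90 + 0.63 = 2.53.
delta = 1.27/2.53 = 127/253.

127/253


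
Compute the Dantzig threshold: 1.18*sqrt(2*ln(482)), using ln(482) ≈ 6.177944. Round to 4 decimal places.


ln(482) ≈ 6.177944.
2*ln(n) ≈ 12.355888.
sqrt(2*ln(n)) ≈ sqrt(12.355888) ≈ 3.515094.
threshold ≈ 1.18*3.515094 = 4.14781092 ≈ 4.1478.

4.1478


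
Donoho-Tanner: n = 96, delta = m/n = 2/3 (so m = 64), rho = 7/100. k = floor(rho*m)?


m = 2/3*96 = 64.
rho = 7/100.
rho*m = 7/100*64 = 4.48.
k = floor(4.48) = 4.

4


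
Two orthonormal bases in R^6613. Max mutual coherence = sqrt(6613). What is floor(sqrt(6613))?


81^2 = 6561 <= 6613 < 6724 = 82^2, so 81 <= sqrt(6613) < 82.
floor(sqrt(6613)) = 81.

81


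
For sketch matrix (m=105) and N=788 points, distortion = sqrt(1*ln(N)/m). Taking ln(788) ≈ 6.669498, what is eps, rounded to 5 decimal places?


ln(788) ≈ 6.669498.
1*ln(N)/m ≈ 1*6.669498/105 ≈ 0.06351903.
eps = sqrt(0.06351903) ≈ 0.2520298 ≈ 0.25203.

0.25203


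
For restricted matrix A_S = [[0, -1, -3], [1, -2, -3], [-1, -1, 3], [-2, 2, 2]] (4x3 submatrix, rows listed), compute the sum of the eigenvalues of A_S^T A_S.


Sum of eigenvalues of A_S^T A_S = trace(A_S^T A_S) = sum of squared column norms of A_S.
A_S^T A_S diagonal: [6, 10, 31].
trace = 6 + 10 + 31 = 47.

47


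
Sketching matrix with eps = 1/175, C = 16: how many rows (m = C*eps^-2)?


1/eps = 175.
(1/eps)^2 = 30625.
m = 16*30625 = 490000.

490000


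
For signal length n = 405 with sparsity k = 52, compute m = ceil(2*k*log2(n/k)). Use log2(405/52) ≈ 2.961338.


log2(n/k) = log2(405/52) ≈ 2.961338.
2*k*log2(n/k) ≈ 2*52*2.961338 = 307.979152.
m = ceil(307.979152) = 308.

308


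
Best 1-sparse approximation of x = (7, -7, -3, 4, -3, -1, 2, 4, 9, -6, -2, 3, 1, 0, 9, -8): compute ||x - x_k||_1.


Sorted |x_i| descending: [9, 9, 8, 7, 7, 6, 4, 4, 3, 3, 3, 2, 2, 1, 1, 0]
Keep top 1: [9]
Tail entries: [9, 8, 7, 7, 6, 4, 4, 3, 3, 3, 2, 2, 1, 1, 0]
L1 error = sum of tail = 60.

60


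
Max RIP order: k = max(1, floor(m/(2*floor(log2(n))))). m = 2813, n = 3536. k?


floor(log2(3536)) = 11.
2*11 = 22.
m/(2*floor(log2(n))) = 2813/22 ≈ 127.8636.
floor = 127.
k = max(1, 127) = 127.

127


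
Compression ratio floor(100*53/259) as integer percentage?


100*m/n = 100*53/259 ≈ 20.4633.
floor = 20.

20


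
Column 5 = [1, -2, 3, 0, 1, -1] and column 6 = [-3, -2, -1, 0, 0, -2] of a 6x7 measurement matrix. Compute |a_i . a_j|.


Inner product: 1*-3 + -2*-2 + 3*-1 + 0*0 + 1*0 + -1*-2
Products: [-3, 4, -3, 0, 0, 2]
Sum = 0.
|dot| = 0.

0


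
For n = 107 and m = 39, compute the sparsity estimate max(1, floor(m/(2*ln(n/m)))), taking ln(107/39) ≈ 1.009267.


n/m = 107/39.
ln(n/m) ≈ 1.009267.
2*ln(n/m) ≈ 2.018534.
m/(2*ln(n/m)) ≈ 39/2.018534 ≈ 19.321.
floor = 19.
k_max = max(1, 19) = 19.

19


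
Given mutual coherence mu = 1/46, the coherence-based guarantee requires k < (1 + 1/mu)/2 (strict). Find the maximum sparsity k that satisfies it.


1/mu = 46.
1 + 1/mu = 47.
(1 + 1/mu)/2 = 23.5 is not an integer, so k_max = floor(23.5) = 23.

23


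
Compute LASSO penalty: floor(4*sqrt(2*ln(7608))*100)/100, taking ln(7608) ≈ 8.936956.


ln(7608) ≈ 8.936956.
2*ln(n) ≈ 17.873912.
sqrt(2*ln(n)) ≈ sqrt(17.873912) ≈ 4.227755.
lambda ≈ 4*4.227755 = 16.91102.
floor(lambda*100)/100 = 16.91.

16.91


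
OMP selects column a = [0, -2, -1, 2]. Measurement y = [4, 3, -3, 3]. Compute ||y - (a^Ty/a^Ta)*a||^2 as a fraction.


a^T a = 9.
a^T y = 3.
coeff = 3/9 = 1/3.
||r||^2 = 42.

42


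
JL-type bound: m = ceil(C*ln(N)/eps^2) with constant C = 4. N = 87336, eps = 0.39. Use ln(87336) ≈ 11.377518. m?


ln(87336) ≈ 11.377518.
eps^2 = 0.39^2 = 0.1521.
C*ln(N)/eps^2 ≈ 4*11.377518/0.1521 ≈ 299.2115.
m = ceil(299.2115) = 300.

300


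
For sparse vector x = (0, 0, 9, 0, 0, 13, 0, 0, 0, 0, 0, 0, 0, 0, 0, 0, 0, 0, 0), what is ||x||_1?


Non-zero entries: [(2, 9), (5, 13)]
Absolute values: [9, 13]
||x||_1 = sum = 22.

22


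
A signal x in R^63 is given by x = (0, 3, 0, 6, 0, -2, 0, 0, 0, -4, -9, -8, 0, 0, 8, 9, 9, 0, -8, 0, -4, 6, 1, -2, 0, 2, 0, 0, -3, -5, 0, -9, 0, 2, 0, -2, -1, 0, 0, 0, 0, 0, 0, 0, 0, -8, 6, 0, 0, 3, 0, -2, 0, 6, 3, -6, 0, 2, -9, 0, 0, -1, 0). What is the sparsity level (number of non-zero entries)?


Non-zero positions: [1, 3, 5, 9, 10, 11, 14, 15, 16, 18, 20, 21, 22, 23, 25, 28, 29, 31, 33, 35, 36, 45, 46, 49, 51, 53, 54, 55, 57, 58, 61].
Sparsity = 31.

31


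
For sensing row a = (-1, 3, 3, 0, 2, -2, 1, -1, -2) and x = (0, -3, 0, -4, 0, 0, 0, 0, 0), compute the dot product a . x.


Non-zero terms: ['3*-3', '0*-4']
Products: [-9, 0]
y = sum = -9.

-9


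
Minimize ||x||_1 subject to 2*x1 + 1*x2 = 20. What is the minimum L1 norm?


Axis intercepts:
  x1 = 10, x2 = 0: L1 = 10
  x1 = 0, x2 = 20: L1 = 20
x* = (10, 0)
||x*||_1 = 10.

10


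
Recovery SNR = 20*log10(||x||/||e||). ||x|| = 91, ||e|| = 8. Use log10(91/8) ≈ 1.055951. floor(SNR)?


||x||/||e|| = 91/8.
log10(91/8) ≈ 1.055951.
20*log10(||x||/||e||) ≈ 20*1.055951 = 21.11902.
floor(21.11902) = 21.

21


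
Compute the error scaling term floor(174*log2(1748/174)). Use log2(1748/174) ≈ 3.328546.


log2(n/k) = log2(1748/174) ≈ 3.328546.
k*log2(n/k) ≈ 174*3.328546 = 579.167004.
floor(579.167004) = 579.

579


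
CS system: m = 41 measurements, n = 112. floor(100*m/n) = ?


100*m/n = 100*41/112 ≈ 36.6071.
floor = 36.

36


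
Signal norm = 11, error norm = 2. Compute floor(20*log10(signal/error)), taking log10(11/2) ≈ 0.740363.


||x||/||e|| = 11/2.
log10(11/2) ≈ 0.740363.
20*log10(||x||/||e||) ≈ 20*0.740363 = 14.80726.
floor(14.80726) = 14.

14


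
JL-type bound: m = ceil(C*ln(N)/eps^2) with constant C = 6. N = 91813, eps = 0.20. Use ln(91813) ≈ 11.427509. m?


ln(91813) ≈ 11.427509.
eps^2 = 0.20^2 = 0.04.
C*ln(N)/eps^2 ≈ 6*11.427509/0.04 ≈ 1714.1264.
m = ceil(1714.1264) = 1715.

1715


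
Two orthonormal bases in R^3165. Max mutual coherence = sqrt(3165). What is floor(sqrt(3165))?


56^2 = 3136 <= 3165 < 3249 = 57^2, so 56 <= sqrt(3165) < 57.
floor(sqrt(3165)) = 56.

56


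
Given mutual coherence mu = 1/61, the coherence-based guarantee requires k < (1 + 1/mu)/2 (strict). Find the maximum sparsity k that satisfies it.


1/mu = 61.
1 + 1/mu = 62.
(1 + 1/mu)/2 = 31 is an integer and the inequality is strict, so k_max = 31 - 1 = 30.

30


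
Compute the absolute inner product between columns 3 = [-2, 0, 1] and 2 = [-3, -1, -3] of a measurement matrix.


Inner product: -2*-3 + 0*-1 + 1*-3
Products: [6, 0, -3]
Sum = 3.
|dot| = 3.

3


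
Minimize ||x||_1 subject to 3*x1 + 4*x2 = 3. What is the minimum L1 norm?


Axis intercepts:
  x1 = 1, x2 = 0: L1 = 1
  x1 = 0, x2 = 3/4: L1 = 3/4
x* = (0, 3/4)
||x*||_1 = 3/4.

3/4


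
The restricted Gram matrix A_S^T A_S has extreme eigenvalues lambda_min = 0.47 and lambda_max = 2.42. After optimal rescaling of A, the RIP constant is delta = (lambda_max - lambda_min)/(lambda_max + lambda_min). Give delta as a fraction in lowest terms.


lambda_max - lambda_min = 2.42 - 0.47 = 1.95.
lambda_max + lambda_min = 2.42 + 0.47 = 2.89.
delta = 1.95/2.89 = 195/289.

195/289


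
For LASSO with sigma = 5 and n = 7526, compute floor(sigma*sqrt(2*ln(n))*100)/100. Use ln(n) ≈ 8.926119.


ln(7526) ≈ 8.926119.
2*ln(n) ≈ 17.852238.
sqrt(2*ln(n)) ≈ sqrt(17.852238) ≈ 4.225191.
lambda ≈ 5*4.225191 = 21.125955.
floor(lambda*100)/100 = 21.12.

21.12


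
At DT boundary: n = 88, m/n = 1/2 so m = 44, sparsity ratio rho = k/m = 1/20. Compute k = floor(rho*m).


m = 1/2*88 = 44.
rho = 1/20.
rho*m = 1/20*44 = 2.2.
k = floor(2.2) = 2.

2


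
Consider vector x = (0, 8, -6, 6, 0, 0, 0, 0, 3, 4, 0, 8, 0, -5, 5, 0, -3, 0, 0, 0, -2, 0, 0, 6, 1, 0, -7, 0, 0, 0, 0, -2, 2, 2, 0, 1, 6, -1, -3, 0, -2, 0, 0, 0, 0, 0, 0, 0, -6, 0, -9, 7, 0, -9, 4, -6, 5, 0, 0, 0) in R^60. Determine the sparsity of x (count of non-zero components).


Non-zero positions: [1, 2, 3, 8, 9, 11, 13, 14, 16, 20, 23, 24, 26, 31, 32, 33, 35, 36, 37, 38, 40, 48, 50, 51, 53, 54, 55, 56].
Sparsity = 28.

28


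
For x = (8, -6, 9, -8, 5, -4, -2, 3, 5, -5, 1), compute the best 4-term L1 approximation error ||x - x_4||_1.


Sorted |x_i| descending: [9, 8, 8, 6, 5, 5, 5, 4, 3, 2, 1]
Keep top 4: [9, 8, 8, 6]
Tail entries: [5, 5, 5, 4, 3, 2, 1]
L1 error = sum of tail = 25.

25


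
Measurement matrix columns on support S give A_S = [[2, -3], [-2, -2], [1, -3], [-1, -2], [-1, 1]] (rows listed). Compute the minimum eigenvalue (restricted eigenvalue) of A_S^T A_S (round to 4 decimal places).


A_S^T A_S = [[11, -4], [-4, 27]].
trace = 38.
det = 281.
disc = trace^2 - 4*det = 1444 - 4*281 = 320.
sqrt(320) ≈ 17.888544.
lam_min = (38 - sqrt(320))/2 ≈ (38 - 17.888544)/2 = 10.055728 ≈ 10.0557.

10.0557


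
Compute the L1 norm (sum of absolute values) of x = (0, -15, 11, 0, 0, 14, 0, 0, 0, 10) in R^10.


Non-zero entries: [(1, -15), (2, 11), (5, 14), (9, 10)]
Absolute values: [15, 11, 14, 10]
||x||_1 = sum = 50.

50


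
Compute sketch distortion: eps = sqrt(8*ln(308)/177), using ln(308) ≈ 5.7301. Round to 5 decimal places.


ln(308) ≈ 5.7301.
8*ln(N)/m ≈ 8*5.7301/177 ≈ 0.25898757.
eps = sqrt(0.25898757) ≈ 0.5089082 ≈ 0.50891.

0.50891


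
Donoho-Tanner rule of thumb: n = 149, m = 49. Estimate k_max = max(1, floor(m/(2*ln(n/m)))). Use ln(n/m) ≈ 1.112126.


n/m = 149/49.
ln(n/m) ≈ 1.112126.
2*ln(n/m) ≈ 2.224252.
m/(2*ln(n/m)) ≈ 49/2.224252 ≈ 22.0299.
floor = 22.
k_max = max(1, 22) = 22.

22


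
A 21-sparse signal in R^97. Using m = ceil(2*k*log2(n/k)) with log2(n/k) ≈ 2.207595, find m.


log2(n/k) = log2(97/21) ≈ 2.207595.
2*k*log2(n/k) ≈ 2*21*2.207595 = 92.71899.
m = ceil(92.71899) = 93.

93


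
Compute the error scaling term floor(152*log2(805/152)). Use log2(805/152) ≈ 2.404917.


log2(n/k) = log2(805/152) ≈ 2.404917.
k*log2(n/k) ≈ 152*2.404917 = 365.547384.
floor(365.547384) = 365.

365


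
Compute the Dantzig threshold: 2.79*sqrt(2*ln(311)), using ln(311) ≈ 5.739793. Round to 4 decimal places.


ln(311) ≈ 5.739793.
2*ln(n) ≈ 11.479586.
sqrt(2*ln(n)) ≈ sqrt(11.479586) ≈ 3.388154.
threshold ≈ 2.79*3.388154 = 9.45294966 ≈ 9.4529.

9.4529


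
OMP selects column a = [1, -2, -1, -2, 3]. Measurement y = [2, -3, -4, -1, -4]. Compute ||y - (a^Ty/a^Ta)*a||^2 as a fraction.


a^T a = 19.
a^T y = 2.
coeff = 2/19 = 2/19.
||r||^2 = 870/19.

870/19


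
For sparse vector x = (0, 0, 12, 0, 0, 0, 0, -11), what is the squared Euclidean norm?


Non-zero entries: [(2, 12), (7, -11)]
Squares: [144, 121]
||x||_2^2 = sum = 265.

265


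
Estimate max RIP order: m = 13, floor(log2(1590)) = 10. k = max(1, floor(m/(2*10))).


floor(log2(1590)) = 10.
2*10 = 20.
m/(2*floor(log2(n))) = 13/20 ≈ 0.65.
floor = 0.
k = max(1, 0) = 1.

1


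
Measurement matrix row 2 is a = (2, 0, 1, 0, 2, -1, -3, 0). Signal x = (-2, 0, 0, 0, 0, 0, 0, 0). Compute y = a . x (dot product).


Non-zero terms: ['2*-2']
Products: [-4]
y = sum = -4.

-4


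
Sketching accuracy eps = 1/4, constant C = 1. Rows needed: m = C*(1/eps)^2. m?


1/eps = 4.
(1/eps)^2 = 16.
m = 1*16 = 16.

16


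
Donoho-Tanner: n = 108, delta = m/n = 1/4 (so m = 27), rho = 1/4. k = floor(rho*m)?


m = 1/4*108 = 27.
rho = 1/4.
rho*m = 1/4*27 = 6.75.
k = floor(6.75) = 6.

6


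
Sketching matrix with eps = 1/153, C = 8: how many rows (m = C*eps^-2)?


1/eps = 153.
(1/eps)^2 = 23409.
m = 8*23409 = 187272.

187272


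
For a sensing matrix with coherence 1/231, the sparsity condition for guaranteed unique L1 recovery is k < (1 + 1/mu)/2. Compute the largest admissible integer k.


1/mu = 231.
1 + 1/mu = 232.
(1 + 1/mu)/2 = 116 is an integer and the inequality is strict, so k_max = 116 - 1 = 115.

115


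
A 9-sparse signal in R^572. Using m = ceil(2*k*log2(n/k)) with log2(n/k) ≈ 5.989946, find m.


log2(n/k) = log2(572/9) ≈ 5.989946.
2*k*log2(n/k) ≈ 2*9*5.989946 = 107.819028.
m = ceil(107.819028) = 108.

108


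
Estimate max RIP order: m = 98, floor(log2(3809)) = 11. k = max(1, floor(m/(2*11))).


floor(log2(3809)) = 11.
2*11 = 22.
m/(2*floor(log2(n))) = 98/22 ≈ 4.4545.
floor = 4.
k = max(1, 4) = 4.

4


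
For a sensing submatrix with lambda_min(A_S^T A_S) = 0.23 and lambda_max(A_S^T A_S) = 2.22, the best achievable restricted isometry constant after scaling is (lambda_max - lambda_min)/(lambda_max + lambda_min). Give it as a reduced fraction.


lambda_max - lambda_min = 2.22 - 0.23 = 1.99.
lambda_max + lambda_min = 2.22 + 0.23 = 2.45.
delta = 1.99/2.45 = 199/245.

199/245


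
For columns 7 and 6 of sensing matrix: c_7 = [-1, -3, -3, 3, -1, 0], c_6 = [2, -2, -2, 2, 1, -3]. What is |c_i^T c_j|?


Inner product: -1*2 + -3*-2 + -3*-2 + 3*2 + -1*1 + 0*-3
Products: [-2, 6, 6, 6, -1, 0]
Sum = 15.
|dot| = 15.

15


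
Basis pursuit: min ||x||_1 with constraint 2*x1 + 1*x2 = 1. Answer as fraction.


Axis intercepts:
  x1 = 1/2, x2 = 0: L1 = 1/2
  x1 = 0, x2 = 1: L1 = 1
x* = (1/2, 0)
||x*||_1 = 1/2.

1/2


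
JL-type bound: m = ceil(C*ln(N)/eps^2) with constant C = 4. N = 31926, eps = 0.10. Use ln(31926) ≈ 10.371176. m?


ln(31926) ≈ 10.371176.
eps^2 = 0.10^2 = 0.01.
C*ln(N)/eps^2 ≈ 4*10.371176/0.01 ≈ 4148.4704.
m = ceil(4148.4704) = 4149.

4149


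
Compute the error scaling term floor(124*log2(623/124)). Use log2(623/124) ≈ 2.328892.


log2(n/k) = log2(623/124) ≈ 2.328892.
k*log2(n/k) ≈ 124*2.328892 = 288.782608.
floor(288.782608) = 288.

288


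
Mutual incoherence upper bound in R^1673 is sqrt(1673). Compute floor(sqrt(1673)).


40^2 = 1600 <= 1673 < 1681 = 41^2, so 40 <= sqrt(1673) < 41.
floor(sqrt(1673)) = 40.

40


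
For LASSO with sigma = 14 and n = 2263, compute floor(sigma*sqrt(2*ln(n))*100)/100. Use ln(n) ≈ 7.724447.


ln(2263) ≈ 7.724447.
2*ln(n) ≈ 15.448894.
sqrt(2*ln(n)) ≈ sqrt(15.448894) ≈ 3.930508.
lambda ≈ 14*3.930508 = 55.027112.
floor(lambda*100)/100 = 55.02.

55.02


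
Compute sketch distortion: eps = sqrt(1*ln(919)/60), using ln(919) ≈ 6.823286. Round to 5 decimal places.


ln(919) ≈ 6.823286.
1*ln(N)/m ≈ 1*6.823286/60 ≈ 0.11372143.
eps = sqrt(0.11372143) ≈ 0.3372261 ≈ 0.33723.

0.33723


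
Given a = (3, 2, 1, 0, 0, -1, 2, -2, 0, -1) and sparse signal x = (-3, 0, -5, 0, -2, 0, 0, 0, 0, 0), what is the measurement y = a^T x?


Non-zero terms: ['3*-3', '1*-5', '0*-2']
Products: [-9, -5, 0]
y = sum = -14.

-14


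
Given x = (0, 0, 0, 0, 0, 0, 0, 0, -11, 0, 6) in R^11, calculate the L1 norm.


Non-zero entries: [(8, -11), (10, 6)]
Absolute values: [11, 6]
||x||_1 = sum = 17.

17


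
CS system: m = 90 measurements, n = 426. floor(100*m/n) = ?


100*m/n = 100*90/426 ≈ 21.1268.
floor = 21.

21


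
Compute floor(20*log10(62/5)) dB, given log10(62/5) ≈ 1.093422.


||x||/||e|| = 62/5.
log10(62/5) ≈ 1.093422.
20*log10(||x||/||e||) ≈ 20*1.093422 = 21.86844.
floor(21.86844) = 21.

21


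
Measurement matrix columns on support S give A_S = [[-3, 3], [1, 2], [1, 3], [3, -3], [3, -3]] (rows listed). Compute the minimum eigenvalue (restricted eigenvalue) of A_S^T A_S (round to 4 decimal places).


A_S^T A_S = [[29, -22], [-22, 40]].
trace = 69.
det = 676.
disc = trace^2 - 4*det = 4761 - 4*676 = 2057.
sqrt(2057) ≈ 45.354162.
lam_min = (69 - sqrt(2057))/2 ≈ (69 - 45.354162)/2 = 11.822919 ≈ 11.8229.

11.8229


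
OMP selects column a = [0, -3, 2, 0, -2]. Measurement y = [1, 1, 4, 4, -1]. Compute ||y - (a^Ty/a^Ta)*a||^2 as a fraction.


a^T a = 17.
a^T y = 7.
coeff = 7/17 = 7/17.
||r||^2 = 546/17.

546/17


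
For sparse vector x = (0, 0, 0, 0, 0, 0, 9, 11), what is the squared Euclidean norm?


Non-zero entries: [(6, 9), (7, 11)]
Squares: [81, 121]
||x||_2^2 = sum = 202.

202


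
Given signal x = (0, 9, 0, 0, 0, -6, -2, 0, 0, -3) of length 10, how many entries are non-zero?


Non-zero positions: [1, 5, 6, 9].
Sparsity = 4.

4


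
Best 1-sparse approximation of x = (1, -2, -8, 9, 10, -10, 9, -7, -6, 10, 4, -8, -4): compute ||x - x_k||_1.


Sorted |x_i| descending: [10, 10, 10, 9, 9, 8, 8, 7, 6, 4, 4, 2, 1]
Keep top 1: [10]
Tail entries: [10, 10, 9, 9, 8, 8, 7, 6, 4, 4, 2, 1]
L1 error = sum of tail = 78.

78


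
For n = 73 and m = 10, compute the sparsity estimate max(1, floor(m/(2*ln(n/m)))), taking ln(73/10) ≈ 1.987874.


n/m = 73/10.
ln(n/m) ≈ 1.987874.
2*ln(n/m) ≈ 3.975748.
m/(2*ln(n/m)) ≈ 10/3.975748 ≈ 2.5152.
floor = 2.
k_max = max(1, 2) = 2.

2


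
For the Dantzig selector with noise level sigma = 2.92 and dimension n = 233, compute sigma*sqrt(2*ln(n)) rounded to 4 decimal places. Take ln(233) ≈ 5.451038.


ln(233) ≈ 5.451038.
2*ln(n) ≈ 10.902076.
sqrt(2*ln(n)) ≈ sqrt(10.902076) ≈ 3.301829.
threshold ≈ 2.92*3.301829 = 9.64134068 ≈ 9.6413.

9.6413


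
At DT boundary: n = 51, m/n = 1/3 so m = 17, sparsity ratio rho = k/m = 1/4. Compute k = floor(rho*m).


m = 1/3*51 = 17.
rho = 1/4.
rho*m = 1/4*17 = 4.25.
k = floor(4.25) = 4.

4


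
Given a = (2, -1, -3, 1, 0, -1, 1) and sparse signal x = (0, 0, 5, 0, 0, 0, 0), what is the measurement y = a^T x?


Non-zero terms: ['-3*5']
Products: [-15]
y = sum = -15.

-15


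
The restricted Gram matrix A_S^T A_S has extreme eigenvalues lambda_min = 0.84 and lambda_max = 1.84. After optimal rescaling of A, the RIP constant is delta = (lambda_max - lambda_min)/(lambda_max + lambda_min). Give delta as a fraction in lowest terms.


lambda_max - lambda_min = 1.84 - 0.84 = 1.00.
lambda_max + lambda_min = 1.84 + 0.84 = 2.68.
delta = 1.00/2.68 = 100/268 = 25/67.

25/67


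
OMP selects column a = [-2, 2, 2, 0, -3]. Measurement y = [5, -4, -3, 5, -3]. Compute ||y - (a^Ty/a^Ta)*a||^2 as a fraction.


a^T a = 21.
a^T y = -15.
coeff = -15/21 = -5/7.
||r||^2 = 513/7.

513/7


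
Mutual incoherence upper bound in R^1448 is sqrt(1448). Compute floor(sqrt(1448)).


38^2 = 1444 <= 1448 < 1521 = 39^2, so 38 <= sqrt(1448) < 39.
floor(sqrt(1448)) = 38.

38


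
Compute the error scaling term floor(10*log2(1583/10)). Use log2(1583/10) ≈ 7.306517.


log2(n/k) = log2(1583/10) ≈ 7.306517.
k*log2(n/k) ≈ 10*7.306517 = 73.06517.
floor(73.06517) = 73.

73


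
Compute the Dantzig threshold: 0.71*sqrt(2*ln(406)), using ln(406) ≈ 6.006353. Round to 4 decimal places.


ln(406) ≈ 6.006353.
2*ln(n) ≈ 12.012706.
sqrt(2*ln(n)) ≈ sqrt(12.012706) ≈ 3.465935.
threshold ≈ 0.71*3.465935 = 2.46081385 ≈ 2.4608.

2.4608


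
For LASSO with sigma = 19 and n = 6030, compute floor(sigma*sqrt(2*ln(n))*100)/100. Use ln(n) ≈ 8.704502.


ln(6030) ≈ 8.704502.
2*ln(n) ≈ 17.409004.
sqrt(2*ln(n)) ≈ sqrt(17.409004) ≈ 4.17241.
lambda ≈ 19*4.17241 = 79.27579.
floor(lambda*100)/100 = 79.27.

79.27


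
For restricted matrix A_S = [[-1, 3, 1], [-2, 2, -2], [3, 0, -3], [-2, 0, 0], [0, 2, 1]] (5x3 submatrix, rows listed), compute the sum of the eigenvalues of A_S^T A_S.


Sum of eigenvalues of A_S^T A_S = trace(A_S^T A_S) = sum of squared column norms of A_S.
A_S^T A_S diagonal: [18, 17, 15].
trace = 18 + 17 + 15 = 50.

50


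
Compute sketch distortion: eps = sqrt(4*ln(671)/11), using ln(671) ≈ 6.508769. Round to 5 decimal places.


ln(671) ≈ 6.508769.
4*ln(N)/m ≈ 4*6.508769/11 ≈ 2.36682509.
eps = sqrt(2.36682509) ≈ 1.5384489 ≈ 1.53845.

1.53845


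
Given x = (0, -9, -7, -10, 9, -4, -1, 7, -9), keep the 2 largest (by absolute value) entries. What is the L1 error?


Sorted |x_i| descending: [10, 9, 9, 9, 7, 7, 4, 1, 0]
Keep top 2: [10, 9]
Tail entries: [9, 9, 7, 7, 4, 1, 0]
L1 error = sum of tail = 37.

37
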